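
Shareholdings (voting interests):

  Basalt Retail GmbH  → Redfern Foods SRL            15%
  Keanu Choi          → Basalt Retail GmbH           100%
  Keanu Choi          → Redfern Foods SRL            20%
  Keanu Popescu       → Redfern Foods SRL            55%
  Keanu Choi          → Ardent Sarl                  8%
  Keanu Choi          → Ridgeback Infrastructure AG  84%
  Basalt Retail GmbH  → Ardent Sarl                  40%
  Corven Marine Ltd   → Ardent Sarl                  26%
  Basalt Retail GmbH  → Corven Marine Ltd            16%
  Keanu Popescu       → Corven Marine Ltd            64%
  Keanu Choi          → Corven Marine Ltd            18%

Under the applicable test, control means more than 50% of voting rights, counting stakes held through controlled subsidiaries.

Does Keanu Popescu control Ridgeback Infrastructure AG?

No

Keanu Popescu holds 64% of Corven, so Keanu Popescu controls Corven.
Keanu Popescu holds 55% of Redfern, so Keanu Popescu controls Redfern.
Neither Keanu Popescu nor any entity Keanu Popescu controls holds any voting interest in Ridgeback.
So Keanu Popescu does not control Ridgeback.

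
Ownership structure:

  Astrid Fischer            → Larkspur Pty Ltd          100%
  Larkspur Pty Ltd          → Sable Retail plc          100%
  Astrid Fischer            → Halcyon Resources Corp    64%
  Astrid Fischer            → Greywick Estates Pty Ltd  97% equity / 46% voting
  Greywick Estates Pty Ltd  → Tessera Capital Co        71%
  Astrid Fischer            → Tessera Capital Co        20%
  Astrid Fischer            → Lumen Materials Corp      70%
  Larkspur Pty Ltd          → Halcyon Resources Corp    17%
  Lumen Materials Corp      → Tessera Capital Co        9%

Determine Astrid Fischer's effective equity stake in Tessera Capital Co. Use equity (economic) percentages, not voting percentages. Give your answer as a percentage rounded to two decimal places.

Astrid reaches Tessera along 3 paths.
Direct stake: 20% = 20%.
Via Greywick: 97% × 71% = 68.87%.
Via Lumen: 70% × 9% = 6.3%.
Total: 20% + 68.87% + 6.3% = 95.17%.

95.17%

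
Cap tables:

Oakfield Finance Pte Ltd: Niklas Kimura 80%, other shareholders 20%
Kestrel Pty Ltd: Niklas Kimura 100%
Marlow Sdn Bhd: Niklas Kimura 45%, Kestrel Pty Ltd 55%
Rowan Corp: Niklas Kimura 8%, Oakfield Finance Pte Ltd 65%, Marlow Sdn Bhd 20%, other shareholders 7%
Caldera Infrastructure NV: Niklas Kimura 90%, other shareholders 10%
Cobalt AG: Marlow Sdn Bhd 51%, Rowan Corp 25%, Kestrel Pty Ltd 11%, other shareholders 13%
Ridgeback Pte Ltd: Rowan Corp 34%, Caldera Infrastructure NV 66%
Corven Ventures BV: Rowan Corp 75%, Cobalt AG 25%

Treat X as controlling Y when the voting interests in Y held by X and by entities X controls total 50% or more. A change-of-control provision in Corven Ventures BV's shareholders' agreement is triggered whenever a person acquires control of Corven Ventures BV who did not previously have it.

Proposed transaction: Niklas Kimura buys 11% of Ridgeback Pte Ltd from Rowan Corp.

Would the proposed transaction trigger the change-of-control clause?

The purchase adds only to Niklas's holdings (Rowan's stake shrinks), so Niklas is the only person who could newly come to control Corven.
Niklas holds 100% of Kestrel, so Niklas controls Kestrel.
Niklas and Kestrel together hold 45% + 55% = 100% of Marlow, so Niklas controls Marlow.
Niklas holds 80% of Oakfield, so Niklas controls Oakfield.
Niklas and Oakfield and Marlow together hold 8% + 65% + 20% = 93% of Rowan, so Niklas controls Rowan.
Marlow and Rowan and Kestrel together hold 51% + 25% + 11% = 87% of Cobalt, so Niklas controls Cobalt.
Rowan and Cobalt together hold 75% + 25% = 100% of Corven, so Niklas controls Corven.
So Niklas already controls Corven before the transaction.
After the purchase, Niklas holds 11% of Ridgeback directly, and Rowan's stake falls to 23%.
Niklas controlled Corven already, so this is not a new person acquiring control; every other person's position is unchanged or reduced.
No new person acquires control, so the clause is not triggered.

No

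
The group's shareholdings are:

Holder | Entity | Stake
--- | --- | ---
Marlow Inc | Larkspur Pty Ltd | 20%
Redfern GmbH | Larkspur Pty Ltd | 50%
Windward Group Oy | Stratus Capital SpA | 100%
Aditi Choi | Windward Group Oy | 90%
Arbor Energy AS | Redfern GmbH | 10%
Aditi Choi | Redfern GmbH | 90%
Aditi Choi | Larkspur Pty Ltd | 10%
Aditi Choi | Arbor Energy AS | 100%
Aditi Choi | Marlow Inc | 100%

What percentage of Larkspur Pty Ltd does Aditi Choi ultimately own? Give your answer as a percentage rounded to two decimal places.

80.00%

Aditi reaches Larkspur along 4 paths.
Direct stake: 10% = 10%.
Via Marlow: 100% × 20% = 20%.
Via Redfern: 90% × 50% = 45%.
Via Arbor → Redfern: 100% × 10% × 50% = 5%.
Total: 10% + 20% + 45% + 5% = 80%.
Rounded: 80.00%.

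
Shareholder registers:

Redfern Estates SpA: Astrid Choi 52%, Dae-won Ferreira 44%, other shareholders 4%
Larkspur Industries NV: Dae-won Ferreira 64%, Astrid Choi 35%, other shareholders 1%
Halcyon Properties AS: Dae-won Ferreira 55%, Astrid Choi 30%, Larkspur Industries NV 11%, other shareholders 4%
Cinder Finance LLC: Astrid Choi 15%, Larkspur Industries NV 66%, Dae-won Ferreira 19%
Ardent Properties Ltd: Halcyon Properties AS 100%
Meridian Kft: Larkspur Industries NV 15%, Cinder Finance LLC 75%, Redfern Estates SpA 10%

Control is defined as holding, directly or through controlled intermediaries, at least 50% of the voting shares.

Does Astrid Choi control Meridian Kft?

No

Astrid holds 52% of Redfern, so Astrid controls Redfern.
In Meridian, Astrid's side holds only 10%, not ≥ 50%.
So Astrid does not control Meridian.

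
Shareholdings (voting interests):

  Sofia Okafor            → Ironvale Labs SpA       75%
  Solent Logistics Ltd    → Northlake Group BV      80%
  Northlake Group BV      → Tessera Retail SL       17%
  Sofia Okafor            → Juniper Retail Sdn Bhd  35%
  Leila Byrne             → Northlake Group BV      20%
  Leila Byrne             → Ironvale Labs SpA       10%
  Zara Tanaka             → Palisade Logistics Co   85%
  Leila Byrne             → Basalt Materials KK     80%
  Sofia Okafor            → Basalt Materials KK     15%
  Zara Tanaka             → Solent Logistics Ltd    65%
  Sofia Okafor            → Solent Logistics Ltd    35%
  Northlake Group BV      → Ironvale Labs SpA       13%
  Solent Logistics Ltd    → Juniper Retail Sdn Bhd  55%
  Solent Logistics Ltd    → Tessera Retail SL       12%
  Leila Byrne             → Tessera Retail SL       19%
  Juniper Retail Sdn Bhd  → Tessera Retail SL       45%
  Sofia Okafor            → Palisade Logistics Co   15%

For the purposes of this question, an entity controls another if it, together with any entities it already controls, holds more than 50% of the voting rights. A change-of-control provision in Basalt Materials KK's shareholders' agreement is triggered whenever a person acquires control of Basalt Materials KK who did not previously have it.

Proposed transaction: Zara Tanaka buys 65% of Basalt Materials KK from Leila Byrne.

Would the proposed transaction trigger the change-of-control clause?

The purchase adds only to Zara's holdings (Leila's stake shrinks), so Zara is the only person who could newly come to control Basalt.
Zara holds 85% of Palisade, so Zara controls Palisade.
Zara holds 65% of Solent, so Zara controls Solent.
Solent holds 80% of Northlake, so Zara controls Northlake.
Solent holds 55% of Juniper, so Zara controls Juniper.
Juniper and Solent and Northlake together hold 45% + 12% + 17% = 74% of Tessera, so Zara controls Tessera.
Neither Zara nor any entity Zara controls holds any voting interest in Basalt.
So before the transaction, Zara does not control Basalt.
After the purchase, Zara holds 65% of Basalt directly, and Leila's stake falls to 15%.
Zara holds 65% of Basalt, so Zara controls Basalt.
Zara did not control Basalt before and does after, so the clause is triggered.

Yes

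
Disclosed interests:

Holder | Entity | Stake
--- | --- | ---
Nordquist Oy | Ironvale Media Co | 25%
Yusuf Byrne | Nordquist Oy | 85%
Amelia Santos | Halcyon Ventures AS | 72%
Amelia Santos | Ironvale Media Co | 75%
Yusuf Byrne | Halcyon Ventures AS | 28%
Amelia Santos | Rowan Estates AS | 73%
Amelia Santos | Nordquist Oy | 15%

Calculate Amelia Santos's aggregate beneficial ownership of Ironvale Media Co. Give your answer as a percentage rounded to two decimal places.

78.75%

Amelia reaches Ironvale along 2 paths.
Direct stake: 75% = 75%.
Via Nordquist: 15% × 25% = 3.75%.
Total: 75% + 3.75% = 78.75%.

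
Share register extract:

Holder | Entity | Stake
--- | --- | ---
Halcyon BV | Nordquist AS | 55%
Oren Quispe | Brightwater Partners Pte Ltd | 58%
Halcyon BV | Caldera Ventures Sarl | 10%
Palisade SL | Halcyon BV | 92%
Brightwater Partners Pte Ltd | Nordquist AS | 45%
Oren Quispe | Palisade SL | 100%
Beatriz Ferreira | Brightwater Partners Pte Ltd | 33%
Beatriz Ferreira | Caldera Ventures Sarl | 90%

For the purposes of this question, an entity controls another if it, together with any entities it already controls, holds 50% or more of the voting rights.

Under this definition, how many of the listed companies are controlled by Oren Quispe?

Oren holds 100% of Palisade, so Oren controls Palisade.
Palisade holds 92% of Halcyon, so Oren controls Halcyon.
Oren holds 58% of Brightwater, so Oren controls Brightwater.
Halcyon and Brightwater together hold 55% + 45% = 100% of Nordquist, so Oren controls Nordquist.
No other company's threshold is met.
Oren controls 4 companies.

4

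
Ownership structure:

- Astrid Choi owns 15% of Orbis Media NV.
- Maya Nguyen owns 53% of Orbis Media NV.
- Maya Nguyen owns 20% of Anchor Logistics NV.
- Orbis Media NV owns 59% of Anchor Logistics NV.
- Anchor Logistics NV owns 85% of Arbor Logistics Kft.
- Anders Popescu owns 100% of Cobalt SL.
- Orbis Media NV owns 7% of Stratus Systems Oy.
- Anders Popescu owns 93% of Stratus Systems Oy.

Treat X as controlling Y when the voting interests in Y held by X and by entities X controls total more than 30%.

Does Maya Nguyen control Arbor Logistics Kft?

Maya holds 53% of Orbis, so Maya controls Orbis.
Orbis and Maya together hold 59% + 20% = 79% of Anchor, so Maya controls Anchor.
Anchor holds 85% of Arbor, so Maya controls Arbor.

Yes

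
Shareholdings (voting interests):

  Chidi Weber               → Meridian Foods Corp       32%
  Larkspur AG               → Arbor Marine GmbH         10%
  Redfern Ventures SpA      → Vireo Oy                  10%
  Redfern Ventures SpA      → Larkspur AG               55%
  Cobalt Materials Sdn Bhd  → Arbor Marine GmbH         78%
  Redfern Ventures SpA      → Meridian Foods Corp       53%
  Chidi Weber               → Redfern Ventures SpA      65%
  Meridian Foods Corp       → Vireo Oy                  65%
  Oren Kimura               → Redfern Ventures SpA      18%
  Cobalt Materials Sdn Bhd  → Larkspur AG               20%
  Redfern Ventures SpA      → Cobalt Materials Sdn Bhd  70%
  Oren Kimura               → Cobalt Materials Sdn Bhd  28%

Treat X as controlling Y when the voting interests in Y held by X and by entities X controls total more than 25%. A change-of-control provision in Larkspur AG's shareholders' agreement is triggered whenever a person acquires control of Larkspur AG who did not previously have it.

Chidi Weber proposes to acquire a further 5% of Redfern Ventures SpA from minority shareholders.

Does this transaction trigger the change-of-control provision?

No

The purchase changes only Chidi's holdings, so Chidi is the only person who could newly come to control Larkspur.
Chidi holds 65% of Redfern, so Chidi controls Redfern.
Redfern holds 70% of Cobalt, so Chidi controls Cobalt.
Cobalt and Redfern together hold 20% + 55% = 75% of Larkspur, so Chidi controls Larkspur.
So Chidi already controls Larkspur before the transaction.
After the purchase, Chidi's direct stake in Redfern rises to 65% + 5% = 70%.
Chidi controlled Larkspur already, so this is not a new person acquiring control; every other person's position is unchanged or reduced.
No new person acquires control, so the clause is not triggered.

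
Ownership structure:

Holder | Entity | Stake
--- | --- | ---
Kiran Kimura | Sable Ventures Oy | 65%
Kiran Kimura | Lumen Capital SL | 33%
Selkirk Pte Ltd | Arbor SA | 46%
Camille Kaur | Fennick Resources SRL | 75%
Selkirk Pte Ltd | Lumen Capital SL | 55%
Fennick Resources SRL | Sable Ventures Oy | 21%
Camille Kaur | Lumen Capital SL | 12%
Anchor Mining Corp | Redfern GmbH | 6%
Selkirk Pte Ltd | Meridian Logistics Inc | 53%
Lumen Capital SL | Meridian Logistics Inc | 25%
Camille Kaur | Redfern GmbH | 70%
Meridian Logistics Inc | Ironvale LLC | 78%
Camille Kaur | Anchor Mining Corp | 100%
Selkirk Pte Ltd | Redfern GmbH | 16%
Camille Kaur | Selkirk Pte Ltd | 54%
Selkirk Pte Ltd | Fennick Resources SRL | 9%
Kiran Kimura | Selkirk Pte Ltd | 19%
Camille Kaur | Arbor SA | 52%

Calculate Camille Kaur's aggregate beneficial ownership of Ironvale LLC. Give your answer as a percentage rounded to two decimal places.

30.46%

Camille reaches Ironvale along 3 paths.
Via Selkirk → Meridian: 54% × 53% × 78% = 22.3236%.
Via Lumen → Meridian: 12% × 25% × 78% = 2.34%.
Via Selkirk → Lumen → Meridian: 54% × 55% × 25% × 78% = 5.7915%.
Total: 22.3236% + 2.34% + 5.7915% = 30.4551%.
Rounded: 30.46%.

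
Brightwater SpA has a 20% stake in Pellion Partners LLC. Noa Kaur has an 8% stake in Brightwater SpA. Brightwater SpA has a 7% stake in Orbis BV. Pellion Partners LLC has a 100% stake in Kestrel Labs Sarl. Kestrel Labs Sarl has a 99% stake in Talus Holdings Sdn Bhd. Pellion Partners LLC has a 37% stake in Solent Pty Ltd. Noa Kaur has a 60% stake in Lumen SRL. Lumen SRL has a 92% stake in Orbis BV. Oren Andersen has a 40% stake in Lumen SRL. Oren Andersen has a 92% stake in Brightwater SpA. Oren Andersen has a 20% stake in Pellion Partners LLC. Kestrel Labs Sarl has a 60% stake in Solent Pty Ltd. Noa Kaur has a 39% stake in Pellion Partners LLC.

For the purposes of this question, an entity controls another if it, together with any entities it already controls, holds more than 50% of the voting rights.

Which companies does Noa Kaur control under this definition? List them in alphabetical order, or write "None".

Noa holds 60% of Lumen, so Noa controls Lumen.
Lumen holds 92% of Orbis, so Noa controls Orbis.
No other company's threshold is met.

Lumen SRL, Orbis BV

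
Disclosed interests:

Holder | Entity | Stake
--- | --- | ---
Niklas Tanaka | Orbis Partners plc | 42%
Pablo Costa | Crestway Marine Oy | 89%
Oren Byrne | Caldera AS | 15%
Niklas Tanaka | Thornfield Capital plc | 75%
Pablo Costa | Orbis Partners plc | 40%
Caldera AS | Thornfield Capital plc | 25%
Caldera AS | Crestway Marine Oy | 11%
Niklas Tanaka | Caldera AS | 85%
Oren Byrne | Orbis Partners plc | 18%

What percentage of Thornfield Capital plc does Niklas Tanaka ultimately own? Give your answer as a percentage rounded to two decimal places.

Niklas reaches Thornfield along 2 paths.
Direct stake: 75% = 75%.
Via Caldera: 85% × 25% = 21.25%.
Total: 75% + 21.25% = 96.25%.

96.25%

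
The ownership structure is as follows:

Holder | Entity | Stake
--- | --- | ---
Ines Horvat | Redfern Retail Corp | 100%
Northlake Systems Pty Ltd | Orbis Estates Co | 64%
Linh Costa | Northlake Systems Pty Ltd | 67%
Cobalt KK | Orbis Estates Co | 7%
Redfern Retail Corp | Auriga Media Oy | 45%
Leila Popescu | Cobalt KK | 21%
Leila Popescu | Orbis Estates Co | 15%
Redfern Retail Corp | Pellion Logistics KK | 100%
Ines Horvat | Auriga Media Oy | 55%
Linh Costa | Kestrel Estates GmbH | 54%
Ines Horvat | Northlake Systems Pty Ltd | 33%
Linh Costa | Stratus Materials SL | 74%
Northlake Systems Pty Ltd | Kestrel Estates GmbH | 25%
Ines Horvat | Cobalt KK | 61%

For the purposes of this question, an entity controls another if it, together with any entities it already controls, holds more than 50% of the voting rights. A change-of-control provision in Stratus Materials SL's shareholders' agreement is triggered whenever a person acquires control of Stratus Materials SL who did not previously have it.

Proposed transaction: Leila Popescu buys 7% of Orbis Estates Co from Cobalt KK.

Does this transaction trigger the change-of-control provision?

No

The purchase adds only to Leila's holdings (Cobalt's stake shrinks), so Leila is the only person who could newly come to control Stratus.
Leila's largest direct stake is 21% in Cobalt, which does not meet the threshold, so Leila controls no company.
Neither Leila nor any entity Leila controls holds any voting interest in Stratus.
So before the transaction, Leila does not control Stratus.
After the purchase, Leila's direct stake in Orbis rises to 15% + 7% = 22%, and Cobalt's stake falls to 0%.
Leila's side now holds 22% of Orbis, not > 50%, so Leila still does not control Orbis.
After the transaction, neither Leila nor any entity Leila controls holds a voting interest in Stratus, so Leila still does not control it.
No new person acquires control, so the clause is not triggered.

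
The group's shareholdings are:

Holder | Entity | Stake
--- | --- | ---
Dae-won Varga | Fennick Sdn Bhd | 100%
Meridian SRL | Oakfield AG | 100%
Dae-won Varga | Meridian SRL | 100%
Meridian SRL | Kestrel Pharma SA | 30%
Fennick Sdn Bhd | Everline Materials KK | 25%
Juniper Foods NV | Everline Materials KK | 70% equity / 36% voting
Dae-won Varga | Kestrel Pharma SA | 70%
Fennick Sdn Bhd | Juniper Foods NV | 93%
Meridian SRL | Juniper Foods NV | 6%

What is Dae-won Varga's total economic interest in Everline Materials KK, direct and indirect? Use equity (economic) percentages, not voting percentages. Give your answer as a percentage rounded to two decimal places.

94.30%

Dae-won reaches Everline along 3 paths.
Via Fennick: 100% × 25% = 25%.
Via Fennick → Juniper: 100% × 93% × 70% = 65.1%.
Via Meridian → Juniper: 100% × 6% × 70% = 4.2%.
Total: 25% + 65.1% + 4.2% = 94.3%.
Rounded: 94.30%.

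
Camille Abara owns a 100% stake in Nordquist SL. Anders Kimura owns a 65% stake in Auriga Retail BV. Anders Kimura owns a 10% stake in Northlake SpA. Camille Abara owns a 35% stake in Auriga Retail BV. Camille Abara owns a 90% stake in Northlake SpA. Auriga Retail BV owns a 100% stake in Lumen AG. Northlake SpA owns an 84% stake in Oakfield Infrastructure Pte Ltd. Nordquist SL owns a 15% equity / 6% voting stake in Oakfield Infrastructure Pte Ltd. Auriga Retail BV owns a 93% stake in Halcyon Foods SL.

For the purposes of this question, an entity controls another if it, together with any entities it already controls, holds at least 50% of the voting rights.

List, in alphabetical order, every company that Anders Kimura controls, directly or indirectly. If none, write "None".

Auriga Retail BV, Halcyon Foods SL, Lumen AG

Anders holds 65% of Auriga, so Anders controls Auriga.
Auriga holds 100% of Lumen, so Anders controls Lumen.
Auriga holds 93% of Halcyon, so Anders controls Halcyon.
No other company's threshold is met.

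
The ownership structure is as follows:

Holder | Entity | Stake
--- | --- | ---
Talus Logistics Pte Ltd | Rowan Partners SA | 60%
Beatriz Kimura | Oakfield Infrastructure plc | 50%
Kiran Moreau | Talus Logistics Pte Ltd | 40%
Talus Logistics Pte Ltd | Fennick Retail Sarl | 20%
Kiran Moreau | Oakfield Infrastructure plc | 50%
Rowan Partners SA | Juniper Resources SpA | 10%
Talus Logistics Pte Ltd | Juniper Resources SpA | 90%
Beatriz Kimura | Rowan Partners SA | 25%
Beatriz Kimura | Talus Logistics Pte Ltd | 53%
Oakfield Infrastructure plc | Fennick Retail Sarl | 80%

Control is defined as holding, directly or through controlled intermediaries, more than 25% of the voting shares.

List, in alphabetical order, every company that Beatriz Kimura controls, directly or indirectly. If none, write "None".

Fennick Retail Sarl, Juniper Resources SpA, Oakfield Infrastructure plc, Rowan Partners SA, Talus Logistics Pte Ltd

Beatriz holds 53% of Talus, so Beatriz controls Talus.
Beatriz holds 50% of Oakfield, so Beatriz controls Oakfield.
Beatriz and Talus together hold 25% + 60% = 85% of Rowan, so Beatriz controls Rowan.
Rowan and Talus together hold 10% + 90% = 100% of Juniper, so Beatriz controls Juniper.
Oakfield and Talus together hold 80% + 20% = 100% of Fennick, so Beatriz controls Fennick.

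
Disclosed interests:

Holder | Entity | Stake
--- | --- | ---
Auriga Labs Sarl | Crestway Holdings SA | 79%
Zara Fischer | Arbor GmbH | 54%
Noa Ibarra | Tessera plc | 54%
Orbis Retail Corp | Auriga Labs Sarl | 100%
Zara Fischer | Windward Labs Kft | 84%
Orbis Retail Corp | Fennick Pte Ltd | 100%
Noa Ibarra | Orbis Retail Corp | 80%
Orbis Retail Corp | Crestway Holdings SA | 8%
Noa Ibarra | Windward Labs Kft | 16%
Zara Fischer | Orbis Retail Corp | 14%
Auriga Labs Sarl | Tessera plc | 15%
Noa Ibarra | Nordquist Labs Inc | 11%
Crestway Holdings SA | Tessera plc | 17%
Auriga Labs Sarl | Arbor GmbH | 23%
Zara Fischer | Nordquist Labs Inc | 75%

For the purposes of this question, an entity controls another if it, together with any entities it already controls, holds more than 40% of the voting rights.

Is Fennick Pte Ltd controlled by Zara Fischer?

Zara holds 84% of Windward, so Zara controls Windward.
Zara holds 75% of Nordquist, so Zara controls Nordquist.
Zara holds 54% of Arbor, so Zara controls Arbor.
Neither Zara nor any entity Zara controls holds any voting interest in Fennick.
So Zara does not control Fennick.

No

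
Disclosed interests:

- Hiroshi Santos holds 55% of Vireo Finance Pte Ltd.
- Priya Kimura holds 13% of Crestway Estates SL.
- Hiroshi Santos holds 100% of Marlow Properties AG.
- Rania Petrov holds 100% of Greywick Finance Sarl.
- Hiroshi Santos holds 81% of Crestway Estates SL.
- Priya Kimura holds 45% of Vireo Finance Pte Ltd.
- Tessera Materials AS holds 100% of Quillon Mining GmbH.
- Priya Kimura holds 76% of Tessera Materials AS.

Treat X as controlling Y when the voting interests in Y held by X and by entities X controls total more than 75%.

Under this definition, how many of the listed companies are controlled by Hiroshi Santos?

Hiroshi holds 81% of Crestway, so Hiroshi controls Crestway.
Hiroshi holds 100% of Marlow, so Hiroshi controls Marlow.
No other company's threshold is met.
Hiroshi controls 2 companies.

2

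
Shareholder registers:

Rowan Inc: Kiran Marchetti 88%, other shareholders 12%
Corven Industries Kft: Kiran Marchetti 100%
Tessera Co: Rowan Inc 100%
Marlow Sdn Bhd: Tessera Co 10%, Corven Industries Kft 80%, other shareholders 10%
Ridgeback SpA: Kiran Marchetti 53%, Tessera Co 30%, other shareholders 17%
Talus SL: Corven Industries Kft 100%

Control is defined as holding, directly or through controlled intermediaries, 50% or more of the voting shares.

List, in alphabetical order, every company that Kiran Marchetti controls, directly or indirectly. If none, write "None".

Corven Industries Kft, Marlow Sdn Bhd, Ridgeback SpA, Rowan Inc, Talus SL, Tessera Co

Kiran holds 88% of Rowan, so Kiran controls Rowan.
Kiran holds 100% of Corven, so Kiran controls Corven.
Rowan holds 100% of Tessera, so Kiran controls Tessera.
Tessera and Corven together hold 10% + 80% = 90% of Marlow, so Kiran controls Marlow.
Kiran and Tessera together hold 53% + 30% = 83% of Ridgeback, so Kiran controls Ridgeback.
Corven holds 100% of Talus, so Kiran controls Talus.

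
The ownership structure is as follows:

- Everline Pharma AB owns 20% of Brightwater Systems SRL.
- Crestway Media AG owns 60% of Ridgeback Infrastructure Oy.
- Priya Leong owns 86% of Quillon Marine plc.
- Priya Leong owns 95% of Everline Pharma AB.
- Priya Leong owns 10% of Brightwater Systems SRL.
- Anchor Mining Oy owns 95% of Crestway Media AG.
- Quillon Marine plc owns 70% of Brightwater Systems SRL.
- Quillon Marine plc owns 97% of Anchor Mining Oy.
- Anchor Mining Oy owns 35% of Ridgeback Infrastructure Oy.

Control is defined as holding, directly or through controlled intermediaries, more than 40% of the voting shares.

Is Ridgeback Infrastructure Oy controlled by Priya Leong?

Priya holds 86% of Quillon, so Priya controls Quillon.
Quillon holds 97% of Anchor, so Priya controls Anchor.
Anchor holds 95% of Crestway, so Priya controls Crestway.
Crestway and Anchor together hold 60% + 35% = 95% of Ridgeback, so Priya controls Ridgeback.

Yes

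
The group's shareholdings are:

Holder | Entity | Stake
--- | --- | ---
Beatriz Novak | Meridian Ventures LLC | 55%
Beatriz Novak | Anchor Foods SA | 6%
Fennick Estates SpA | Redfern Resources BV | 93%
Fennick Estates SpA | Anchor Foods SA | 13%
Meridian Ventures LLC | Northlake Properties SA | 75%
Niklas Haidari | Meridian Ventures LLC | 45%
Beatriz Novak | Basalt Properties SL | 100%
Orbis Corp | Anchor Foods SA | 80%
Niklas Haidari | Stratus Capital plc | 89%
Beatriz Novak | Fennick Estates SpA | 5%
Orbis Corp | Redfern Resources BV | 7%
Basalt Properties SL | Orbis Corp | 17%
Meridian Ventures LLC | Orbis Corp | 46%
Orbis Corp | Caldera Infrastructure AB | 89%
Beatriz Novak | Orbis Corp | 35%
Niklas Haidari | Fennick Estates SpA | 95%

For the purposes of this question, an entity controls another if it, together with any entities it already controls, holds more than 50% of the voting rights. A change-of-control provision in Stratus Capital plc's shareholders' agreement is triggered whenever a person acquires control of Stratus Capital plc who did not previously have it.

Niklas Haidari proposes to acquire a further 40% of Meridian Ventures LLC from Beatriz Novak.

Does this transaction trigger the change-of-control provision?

The purchase adds only to Niklas's holdings (Beatriz's stake shrinks), so Niklas is the only person who could newly come to control Stratus.
Niklas holds 89% of Stratus, so Niklas controls Stratus.
So Niklas already controls Stratus before the transaction.
After the purchase, Niklas's direct stake in Meridian rises to 45% + 40% = 85%, and Beatriz's stake falls to 15%.
Niklas controlled Stratus already, so this is not a new person acquiring control; every other person's position is unchanged or reduced.
No new person acquires control, so the clause is not triggered.

No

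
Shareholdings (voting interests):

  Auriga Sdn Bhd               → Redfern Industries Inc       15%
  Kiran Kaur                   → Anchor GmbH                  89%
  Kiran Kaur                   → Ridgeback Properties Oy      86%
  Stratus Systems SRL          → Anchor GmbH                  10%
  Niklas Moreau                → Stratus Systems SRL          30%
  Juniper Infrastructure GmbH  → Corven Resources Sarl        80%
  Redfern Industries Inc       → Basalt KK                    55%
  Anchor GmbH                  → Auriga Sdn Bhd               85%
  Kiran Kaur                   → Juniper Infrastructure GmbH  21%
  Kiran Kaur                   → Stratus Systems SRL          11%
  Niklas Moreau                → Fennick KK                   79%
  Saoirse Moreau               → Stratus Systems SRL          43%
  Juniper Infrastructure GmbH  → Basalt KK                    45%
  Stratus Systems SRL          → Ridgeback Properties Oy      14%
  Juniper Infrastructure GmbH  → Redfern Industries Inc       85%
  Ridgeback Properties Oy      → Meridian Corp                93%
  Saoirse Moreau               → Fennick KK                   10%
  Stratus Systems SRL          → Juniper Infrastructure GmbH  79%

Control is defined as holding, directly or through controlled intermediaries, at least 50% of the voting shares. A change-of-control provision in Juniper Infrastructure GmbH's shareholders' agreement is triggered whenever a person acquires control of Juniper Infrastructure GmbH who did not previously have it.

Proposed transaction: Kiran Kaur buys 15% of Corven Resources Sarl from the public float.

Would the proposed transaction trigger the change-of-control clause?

No

The purchase changes only Kiran's holdings, so Kiran is the only person who could newly come to control Juniper.
Kiran holds 89% of Anchor, so Kiran controls Anchor.
Kiran holds 86% of Ridgeback, so Kiran controls Ridgeback.
Anchor holds 85% of Auriga, so Kiran controls Auriga.
Ridgeback holds 93% of Meridian, so Kiran controls Meridian.
In Juniper, Kiran's side holds only 21%, not ≥ 50%.
So before the transaction, Kiran does not control Juniper.
After the purchase, Kiran holds 15% of Corven directly.
Kiran's side now holds 15% of Corven, not ≥ 50%, so Kiran still does not control Corven.
After the transaction, Kiran's side holds 21% of Juniper, not ≥ 50%, so Kiran still does not control Juniper.
No new person acquires control, so the clause is not triggered.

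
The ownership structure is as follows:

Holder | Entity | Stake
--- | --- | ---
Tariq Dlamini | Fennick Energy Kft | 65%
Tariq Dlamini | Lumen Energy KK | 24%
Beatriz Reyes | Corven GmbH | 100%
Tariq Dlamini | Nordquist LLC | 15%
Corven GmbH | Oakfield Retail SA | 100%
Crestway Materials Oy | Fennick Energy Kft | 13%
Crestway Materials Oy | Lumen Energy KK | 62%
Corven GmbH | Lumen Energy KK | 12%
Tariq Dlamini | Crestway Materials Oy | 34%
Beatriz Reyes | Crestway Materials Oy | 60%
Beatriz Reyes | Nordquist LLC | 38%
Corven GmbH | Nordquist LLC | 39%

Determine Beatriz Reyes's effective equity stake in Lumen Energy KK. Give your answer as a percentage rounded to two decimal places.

49.20%

Beatriz reaches Lumen along 2 paths.
Via Crestway: 60% × 62% = 37.2%.
Via Corven: 100% × 12% = 12%.
Total: 37.2% + 12% = 49.2%.
Rounded: 49.20%.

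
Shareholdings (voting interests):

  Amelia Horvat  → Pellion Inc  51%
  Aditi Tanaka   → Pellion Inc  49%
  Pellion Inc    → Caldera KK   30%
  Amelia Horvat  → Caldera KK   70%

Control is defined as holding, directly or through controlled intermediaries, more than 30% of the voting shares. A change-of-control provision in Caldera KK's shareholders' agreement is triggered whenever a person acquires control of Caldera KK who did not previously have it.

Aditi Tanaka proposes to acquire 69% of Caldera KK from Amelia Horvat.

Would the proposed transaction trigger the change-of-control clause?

Yes

The purchase adds only to Aditi's holdings (Amelia's stake shrinks), so Aditi is the only person who could newly come to control Caldera.
Aditi holds 49% of Pellion, so Aditi controls Pellion.
In Caldera, Aditi's side holds only 30%, not > 30%.
So before the transaction, Aditi does not control Caldera.
After the purchase, Aditi holds 69% of Caldera directly, and Amelia's stake falls to 1%.
Pellion and Aditi together hold 30% + 69% = 99% of Caldera, so Aditi controls Caldera.
Aditi did not control Caldera before and does after, so the clause is triggered.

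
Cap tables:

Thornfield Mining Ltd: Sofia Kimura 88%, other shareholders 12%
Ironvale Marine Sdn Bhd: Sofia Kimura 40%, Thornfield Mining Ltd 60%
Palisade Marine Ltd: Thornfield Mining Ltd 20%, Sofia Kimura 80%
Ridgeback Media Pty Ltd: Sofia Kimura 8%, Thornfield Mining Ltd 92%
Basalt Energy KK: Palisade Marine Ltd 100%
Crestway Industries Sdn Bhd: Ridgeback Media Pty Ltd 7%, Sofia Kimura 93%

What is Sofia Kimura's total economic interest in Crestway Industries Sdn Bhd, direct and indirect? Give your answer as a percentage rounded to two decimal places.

Sofia reaches Crestway along 3 paths.
Via Ridgeback: 8% × 7% = 0.56%.
Via Thornfield → Ridgeback: 88% × 92% × 7% = 5.6672%.
Direct stake: 93% = 93%.
Total: 0.56% + 5.6672% + 93% = 99.2272%.
Rounded: 99.23%.

99.23%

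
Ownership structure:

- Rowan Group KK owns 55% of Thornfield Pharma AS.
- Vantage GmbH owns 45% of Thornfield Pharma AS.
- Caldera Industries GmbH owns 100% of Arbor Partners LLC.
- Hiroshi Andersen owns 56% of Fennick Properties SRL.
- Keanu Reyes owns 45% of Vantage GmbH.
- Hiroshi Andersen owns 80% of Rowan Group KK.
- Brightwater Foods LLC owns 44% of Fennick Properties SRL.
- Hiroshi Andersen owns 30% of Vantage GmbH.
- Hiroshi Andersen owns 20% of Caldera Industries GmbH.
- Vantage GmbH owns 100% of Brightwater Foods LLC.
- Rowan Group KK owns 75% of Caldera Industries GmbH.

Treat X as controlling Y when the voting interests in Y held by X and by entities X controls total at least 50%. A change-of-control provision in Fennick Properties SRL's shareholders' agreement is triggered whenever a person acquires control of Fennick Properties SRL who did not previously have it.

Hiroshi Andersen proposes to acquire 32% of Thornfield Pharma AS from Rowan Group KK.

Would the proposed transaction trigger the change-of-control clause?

No

The purchase adds only to Hiroshi's holdings (Rowan's stake shrinks), so Hiroshi is the only person who could newly come to control Fennick.
Hiroshi holds 56% of Fennick, so Hiroshi controls Fennick.
So Hiroshi already controls Fennick before the transaction.
After the purchase, Hiroshi holds 32% of Thornfield directly, and Rowan's stake falls to 23%.
Hiroshi controlled Fennick already, so this is not a new person acquiring control; every other person's position is unchanged or reduced.
No new person acquires control, so the clause is not triggered.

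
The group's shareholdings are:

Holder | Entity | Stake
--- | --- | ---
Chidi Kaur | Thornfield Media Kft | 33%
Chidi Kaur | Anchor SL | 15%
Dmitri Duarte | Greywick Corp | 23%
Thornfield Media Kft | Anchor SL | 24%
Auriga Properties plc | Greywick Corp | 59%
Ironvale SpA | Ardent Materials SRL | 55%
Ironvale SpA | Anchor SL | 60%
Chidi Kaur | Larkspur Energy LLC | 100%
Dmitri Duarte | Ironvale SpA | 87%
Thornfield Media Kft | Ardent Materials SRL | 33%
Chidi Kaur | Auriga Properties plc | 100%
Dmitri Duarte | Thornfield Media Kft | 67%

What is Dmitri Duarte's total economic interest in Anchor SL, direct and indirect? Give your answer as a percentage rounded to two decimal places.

68.28%

Dmitri reaches Anchor along 2 paths.
Via Thornfield: 67% × 24% = 16.08%.
Via Ironvale: 87% × 60% = 52.2%.
Total: 16.08% + 52.2% = 68.28%.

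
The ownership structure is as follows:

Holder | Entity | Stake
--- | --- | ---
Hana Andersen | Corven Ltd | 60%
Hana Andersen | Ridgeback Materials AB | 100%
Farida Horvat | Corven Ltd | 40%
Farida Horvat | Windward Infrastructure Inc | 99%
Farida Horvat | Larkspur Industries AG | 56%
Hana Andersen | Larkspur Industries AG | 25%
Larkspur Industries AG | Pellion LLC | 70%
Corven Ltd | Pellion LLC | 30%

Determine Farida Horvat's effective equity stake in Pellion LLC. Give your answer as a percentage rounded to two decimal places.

51.20%

Farida reaches Pellion along 2 paths.
Via Larkspur: 56% × 70% = 39.2%.
Via Corven: 40% × 30% = 12%.
Total: 39.2% + 12% = 51.2%.
Rounded: 51.20%.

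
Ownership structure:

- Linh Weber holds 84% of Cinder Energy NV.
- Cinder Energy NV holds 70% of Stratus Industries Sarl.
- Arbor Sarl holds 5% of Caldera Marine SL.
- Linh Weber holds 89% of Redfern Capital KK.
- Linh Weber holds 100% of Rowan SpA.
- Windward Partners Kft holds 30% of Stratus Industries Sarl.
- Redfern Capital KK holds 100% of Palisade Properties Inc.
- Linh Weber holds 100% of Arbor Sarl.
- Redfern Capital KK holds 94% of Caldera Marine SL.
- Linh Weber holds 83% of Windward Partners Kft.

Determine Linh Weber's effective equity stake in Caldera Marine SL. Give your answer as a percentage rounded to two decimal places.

88.66%

Linh reaches Caldera along 2 paths.
Via Arbor: 100% × 5% = 5%.
Via Redfern: 89% × 94% = 83.66%.
Total: 5% + 83.66% = 88.66%.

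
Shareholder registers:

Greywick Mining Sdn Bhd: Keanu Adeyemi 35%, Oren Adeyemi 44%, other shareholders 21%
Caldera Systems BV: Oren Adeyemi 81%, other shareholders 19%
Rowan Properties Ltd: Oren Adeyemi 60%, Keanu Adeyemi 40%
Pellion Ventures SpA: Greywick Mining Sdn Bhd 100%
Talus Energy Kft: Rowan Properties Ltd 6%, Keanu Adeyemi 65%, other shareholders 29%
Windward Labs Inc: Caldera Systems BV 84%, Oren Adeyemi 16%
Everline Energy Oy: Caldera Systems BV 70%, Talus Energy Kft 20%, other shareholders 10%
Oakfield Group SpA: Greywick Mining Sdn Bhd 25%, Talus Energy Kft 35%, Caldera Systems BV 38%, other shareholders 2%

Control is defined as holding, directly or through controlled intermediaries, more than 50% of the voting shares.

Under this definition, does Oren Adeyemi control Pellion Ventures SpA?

No

Oren holds 81% of Caldera, so Oren controls Caldera.
Oren holds 60% of Rowan, so Oren controls Rowan.
Caldera and Oren together hold 84% + 16% = 100% of Windward, so Oren controls Windward.
Caldera holds 70% of Everline, so Oren controls Everline.
Neither Oren nor any entity Oren controls holds any voting interest in Pellion.
So Oren does not control Pellion.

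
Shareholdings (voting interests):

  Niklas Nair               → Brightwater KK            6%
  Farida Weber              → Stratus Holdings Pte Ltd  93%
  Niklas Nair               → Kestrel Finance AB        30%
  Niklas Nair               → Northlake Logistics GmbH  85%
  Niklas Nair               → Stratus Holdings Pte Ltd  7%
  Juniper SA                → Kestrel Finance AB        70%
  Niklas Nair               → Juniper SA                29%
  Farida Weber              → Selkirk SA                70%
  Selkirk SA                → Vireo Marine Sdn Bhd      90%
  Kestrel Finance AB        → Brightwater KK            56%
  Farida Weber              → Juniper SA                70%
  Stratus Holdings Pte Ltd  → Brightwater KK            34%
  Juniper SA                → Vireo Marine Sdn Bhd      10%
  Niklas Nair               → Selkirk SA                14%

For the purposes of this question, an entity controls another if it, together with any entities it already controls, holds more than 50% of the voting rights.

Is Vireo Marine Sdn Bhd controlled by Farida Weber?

Farida holds 70% of Selkirk, so Farida controls Selkirk.
Farida holds 70% of Juniper, so Farida controls Juniper.
Selkirk and Juniper together hold 90% + 10% = 100% of Vireo, so Farida controls Vireo.

Yes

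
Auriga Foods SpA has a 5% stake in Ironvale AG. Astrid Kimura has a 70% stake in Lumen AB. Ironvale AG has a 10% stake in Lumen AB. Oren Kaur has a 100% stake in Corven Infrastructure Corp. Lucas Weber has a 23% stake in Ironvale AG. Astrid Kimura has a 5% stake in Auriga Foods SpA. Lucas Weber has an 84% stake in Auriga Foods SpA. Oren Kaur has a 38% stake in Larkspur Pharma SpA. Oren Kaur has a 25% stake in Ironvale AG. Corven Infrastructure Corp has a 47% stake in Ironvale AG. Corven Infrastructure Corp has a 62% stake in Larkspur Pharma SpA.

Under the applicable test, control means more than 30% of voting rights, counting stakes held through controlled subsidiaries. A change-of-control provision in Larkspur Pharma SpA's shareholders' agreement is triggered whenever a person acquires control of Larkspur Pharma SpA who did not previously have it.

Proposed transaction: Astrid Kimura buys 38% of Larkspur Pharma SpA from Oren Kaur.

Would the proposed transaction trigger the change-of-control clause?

The purchase adds only to Astrid's holdings (Oren's stake shrinks), so Astrid is the only person who could newly come to control Larkspur.
Astrid holds 70% of Lumen, so Astrid controls Lumen.
Neither Astrid nor any entity Astrid controls holds any voting interest in Larkspur.
So before the transaction, Astrid does not control Larkspur.
After the purchase, Astrid holds 38% of Larkspur directly, and Oren's stake falls to 0%.
Astrid holds 38% of Larkspur, so Astrid controls Larkspur.
Astrid did not control Larkspur before and does after, so the clause is triggered.

Yes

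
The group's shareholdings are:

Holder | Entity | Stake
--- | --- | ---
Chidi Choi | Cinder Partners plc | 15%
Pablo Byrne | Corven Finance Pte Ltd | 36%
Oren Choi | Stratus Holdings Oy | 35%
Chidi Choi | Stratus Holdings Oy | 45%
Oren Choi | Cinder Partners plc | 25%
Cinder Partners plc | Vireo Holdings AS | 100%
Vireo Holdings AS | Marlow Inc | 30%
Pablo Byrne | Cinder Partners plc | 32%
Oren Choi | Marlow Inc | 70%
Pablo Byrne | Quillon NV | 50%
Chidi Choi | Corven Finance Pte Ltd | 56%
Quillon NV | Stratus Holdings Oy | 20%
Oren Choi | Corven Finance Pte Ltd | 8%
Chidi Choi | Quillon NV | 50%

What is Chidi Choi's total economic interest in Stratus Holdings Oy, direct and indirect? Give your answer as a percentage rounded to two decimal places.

55.00%

Chidi reaches Stratus along 2 paths.
Via Quillon: 50% × 20% = 10%.
Direct stake: 45% = 45%.
Total: 10% + 45% = 55%.
Rounded: 55.00%.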